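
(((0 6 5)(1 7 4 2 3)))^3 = (1 2 7 3 4)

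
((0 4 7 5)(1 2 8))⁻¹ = (0 5 7 4)(1 8 2)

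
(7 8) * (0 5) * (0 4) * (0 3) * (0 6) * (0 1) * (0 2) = (0 5 4 3 6 1 2)(7 8)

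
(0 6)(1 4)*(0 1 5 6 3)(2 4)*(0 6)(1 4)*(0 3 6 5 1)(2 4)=(0 6 2)(1 4)(3 5)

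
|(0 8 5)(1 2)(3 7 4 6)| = 12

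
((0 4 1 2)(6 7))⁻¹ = (0 2 1 4)(6 7)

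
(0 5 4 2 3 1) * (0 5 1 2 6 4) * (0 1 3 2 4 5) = (0 3 4 6 5 1)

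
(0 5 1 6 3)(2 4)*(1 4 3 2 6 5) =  (0 1 5 4 6 2 3)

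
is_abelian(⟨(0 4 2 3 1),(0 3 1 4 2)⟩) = no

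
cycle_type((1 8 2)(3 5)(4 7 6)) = 2.3^2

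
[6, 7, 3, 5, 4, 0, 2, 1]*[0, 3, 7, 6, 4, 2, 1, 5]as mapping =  [0→1, 1→5, 2→6, 3→2, 4→4, 5→0, 6→7, 7→3]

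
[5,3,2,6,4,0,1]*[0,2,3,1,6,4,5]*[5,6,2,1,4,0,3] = [4,6,1,0,3,5,2]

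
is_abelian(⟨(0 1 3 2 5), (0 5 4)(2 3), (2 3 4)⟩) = no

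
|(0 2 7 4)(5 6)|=4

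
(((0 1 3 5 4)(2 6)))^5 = (2 6)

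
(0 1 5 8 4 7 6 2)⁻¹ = (0 2 6 7 4 8 5 1)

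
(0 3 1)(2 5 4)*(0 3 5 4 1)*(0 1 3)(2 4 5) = (0 2 5 3 1)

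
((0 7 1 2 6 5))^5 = (0 5 6 2 1 7)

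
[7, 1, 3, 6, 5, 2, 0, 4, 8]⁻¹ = [6, 1, 5, 2, 7, 4, 3, 0, 8]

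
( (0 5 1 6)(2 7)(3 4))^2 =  (0 1)(5 6)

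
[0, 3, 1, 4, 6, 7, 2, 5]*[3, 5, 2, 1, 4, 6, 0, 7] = [3, 1, 5, 4, 0, 7, 2, 6]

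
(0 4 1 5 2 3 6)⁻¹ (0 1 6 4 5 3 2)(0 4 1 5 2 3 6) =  (0 1 2 6 3 4 5)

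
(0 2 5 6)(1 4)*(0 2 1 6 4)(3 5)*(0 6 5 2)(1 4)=(0 4 5 1 6)(2 3)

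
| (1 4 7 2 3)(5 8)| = 10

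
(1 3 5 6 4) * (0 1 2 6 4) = (0 1 3 5 4 2 6)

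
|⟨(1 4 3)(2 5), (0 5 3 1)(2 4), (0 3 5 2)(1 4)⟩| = 720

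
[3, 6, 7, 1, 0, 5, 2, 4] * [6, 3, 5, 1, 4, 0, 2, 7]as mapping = [0→1, 1→2, 2→7, 3→3, 4→6, 5→0, 6→5, 7→4]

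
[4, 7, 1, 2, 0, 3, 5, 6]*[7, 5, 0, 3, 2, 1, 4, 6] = [2, 6, 5, 0, 7, 3, 1, 4]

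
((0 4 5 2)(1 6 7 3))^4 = ()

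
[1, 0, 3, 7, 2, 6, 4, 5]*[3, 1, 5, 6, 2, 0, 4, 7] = [1, 3, 6, 7, 5, 4, 2, 0] 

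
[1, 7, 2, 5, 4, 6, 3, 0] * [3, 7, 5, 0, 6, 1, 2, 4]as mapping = [0→7, 1→4, 2→5, 3→1, 4→6, 5→2, 6→0, 7→3]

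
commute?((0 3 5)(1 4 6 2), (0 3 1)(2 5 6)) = no:(0 3 5)(1 4 6 2)*(0 3 1)(2 5 6) = (0 1 4 2)(3 6 5), (0 3 1)(2 5 6)*(0 3 5)(1 4 6 2) = (0 5 2)(1 3 4 6)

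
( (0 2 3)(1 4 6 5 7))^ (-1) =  (0 3 2)(1 7 5 6 4)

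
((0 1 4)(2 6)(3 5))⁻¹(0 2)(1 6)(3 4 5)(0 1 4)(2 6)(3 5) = (0 3 5)(1 6)(2 4)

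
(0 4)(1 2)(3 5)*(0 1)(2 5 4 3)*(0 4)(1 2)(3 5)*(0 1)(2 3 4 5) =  (0 2 5)(1 4 3)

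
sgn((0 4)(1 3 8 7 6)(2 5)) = 1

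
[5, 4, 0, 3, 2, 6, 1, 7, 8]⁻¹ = [2, 6, 4, 3, 1, 0, 5, 7, 8]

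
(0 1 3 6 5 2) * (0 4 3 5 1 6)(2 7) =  (0 6 1 5 7 2 4 3)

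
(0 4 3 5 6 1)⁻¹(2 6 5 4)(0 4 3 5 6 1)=(1 6 3 2)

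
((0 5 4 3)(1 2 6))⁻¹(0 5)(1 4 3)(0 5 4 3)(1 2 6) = (0 2 3)(4 5)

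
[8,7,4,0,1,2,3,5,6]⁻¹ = [3,4,5,6,2,7,8,1,0]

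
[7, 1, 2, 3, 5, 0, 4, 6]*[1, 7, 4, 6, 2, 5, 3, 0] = [0, 7, 4, 6, 5, 1, 2, 3]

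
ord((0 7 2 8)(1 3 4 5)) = 4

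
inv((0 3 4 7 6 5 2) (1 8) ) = (0 2 5 6 7 4 3) (1 8) 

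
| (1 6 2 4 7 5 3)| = 7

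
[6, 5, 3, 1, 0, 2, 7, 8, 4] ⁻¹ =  [4, 3, 5, 2, 8, 1, 0, 6, 7] 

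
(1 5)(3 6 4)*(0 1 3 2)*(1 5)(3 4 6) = (0 5 4 2)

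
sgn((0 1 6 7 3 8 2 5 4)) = 1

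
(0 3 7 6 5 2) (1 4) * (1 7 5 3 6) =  (0 6 3 5 2) (1 4 7) 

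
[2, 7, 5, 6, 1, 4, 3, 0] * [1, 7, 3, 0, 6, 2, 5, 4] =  [3, 4, 2, 5, 7, 6, 0, 1]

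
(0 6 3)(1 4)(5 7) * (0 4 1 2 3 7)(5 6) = (0 5)(2 3 4)(6 7)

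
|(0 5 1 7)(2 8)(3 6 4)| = 12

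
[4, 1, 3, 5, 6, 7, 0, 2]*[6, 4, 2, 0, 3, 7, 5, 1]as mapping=[0→3, 1→4, 2→0, 3→7, 4→5, 5→1, 6→6, 7→2]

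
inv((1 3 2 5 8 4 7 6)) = (1 6 7 4 8 5 2 3)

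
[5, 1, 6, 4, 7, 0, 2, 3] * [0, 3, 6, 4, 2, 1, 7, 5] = [1, 3, 7, 2, 5, 0, 6, 4]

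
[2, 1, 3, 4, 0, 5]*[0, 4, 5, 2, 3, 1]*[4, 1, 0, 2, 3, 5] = [5, 3, 0, 2, 4, 1]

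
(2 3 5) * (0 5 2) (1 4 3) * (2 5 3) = (0 3 5) (1 4 2) 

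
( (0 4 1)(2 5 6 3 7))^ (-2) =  (0 4 1)(2 3 5 7 6)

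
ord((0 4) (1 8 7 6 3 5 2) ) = 14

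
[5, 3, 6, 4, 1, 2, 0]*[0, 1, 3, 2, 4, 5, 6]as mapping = [0→5, 1→2, 2→6, 3→4, 4→1, 5→3, 6→0]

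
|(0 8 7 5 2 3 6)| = 7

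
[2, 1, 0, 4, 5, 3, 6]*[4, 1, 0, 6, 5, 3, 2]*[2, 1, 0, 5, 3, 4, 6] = [2, 1, 3, 4, 5, 6, 0]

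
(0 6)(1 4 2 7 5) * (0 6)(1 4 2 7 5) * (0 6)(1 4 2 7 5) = (0 6)(1 7 4 5 2)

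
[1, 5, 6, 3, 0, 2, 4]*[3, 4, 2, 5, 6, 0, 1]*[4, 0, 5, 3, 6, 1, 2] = [6, 4, 0, 1, 3, 5, 2]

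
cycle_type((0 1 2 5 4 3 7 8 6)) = 9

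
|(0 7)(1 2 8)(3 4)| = 6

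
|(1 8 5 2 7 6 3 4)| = 8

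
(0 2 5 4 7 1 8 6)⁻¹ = (0 6 8 1 7 4 5 2)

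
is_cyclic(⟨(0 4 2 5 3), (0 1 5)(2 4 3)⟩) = no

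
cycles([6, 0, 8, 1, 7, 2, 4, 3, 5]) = (0 6 4 7 3 1)(2 8 5)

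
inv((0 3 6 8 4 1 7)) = (0 7 1 4 8 6 3)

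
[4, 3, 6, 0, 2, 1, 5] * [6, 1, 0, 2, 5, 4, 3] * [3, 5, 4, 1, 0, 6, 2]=[6, 4, 1, 2, 3, 5, 0]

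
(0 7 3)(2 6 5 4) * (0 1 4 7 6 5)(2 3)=(0 6)(1 4 3)(2 5 7)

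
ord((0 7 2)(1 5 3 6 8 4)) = 6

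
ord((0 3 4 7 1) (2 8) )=10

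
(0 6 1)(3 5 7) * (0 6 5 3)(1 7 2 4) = (0 5 2 4 1 6 7)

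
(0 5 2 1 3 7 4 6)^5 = (0 7 2 6 3 5 4 1)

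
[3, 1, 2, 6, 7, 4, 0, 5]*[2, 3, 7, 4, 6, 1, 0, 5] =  [4, 3, 7, 0, 5, 6, 2, 1]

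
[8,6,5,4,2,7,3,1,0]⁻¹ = [8,7,4,6,3,2,1,5,0]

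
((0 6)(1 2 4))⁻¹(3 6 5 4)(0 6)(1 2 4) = (0 5 1 3)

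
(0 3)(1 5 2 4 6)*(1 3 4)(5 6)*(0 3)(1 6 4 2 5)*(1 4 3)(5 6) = (0 2 5 6)(1 3)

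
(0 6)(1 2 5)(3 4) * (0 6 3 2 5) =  (0 3 4 2)(1 5)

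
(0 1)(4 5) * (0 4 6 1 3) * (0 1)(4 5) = (0 3 1 5 6)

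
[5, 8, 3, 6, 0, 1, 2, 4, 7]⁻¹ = [4, 5, 6, 2, 7, 0, 3, 8, 1]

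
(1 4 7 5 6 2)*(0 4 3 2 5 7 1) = (0 4 1 3 2)(5 6)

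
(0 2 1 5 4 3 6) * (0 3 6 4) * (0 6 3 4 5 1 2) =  (3 5 6 4)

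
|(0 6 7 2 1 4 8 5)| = 8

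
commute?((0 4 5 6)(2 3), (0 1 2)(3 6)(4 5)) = no:(0 4 5 6)(2 3)*(0 1 2)(3 6)(4 5) = (0 5 3)(1 2 6), (0 1 2)(3 6)(4 5)*(0 4 5 6)(2 3) = (0 1 3)(2 4 6)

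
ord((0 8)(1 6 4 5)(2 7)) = 4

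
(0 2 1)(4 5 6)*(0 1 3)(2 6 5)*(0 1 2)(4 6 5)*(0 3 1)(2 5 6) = (0 6 2 1 5 4 3)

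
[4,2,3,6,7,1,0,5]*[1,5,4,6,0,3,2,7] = [0,4,6,2,7,5,1,3]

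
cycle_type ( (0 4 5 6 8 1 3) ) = 7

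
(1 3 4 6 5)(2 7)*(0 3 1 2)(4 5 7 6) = (0 3 5 2 6 7)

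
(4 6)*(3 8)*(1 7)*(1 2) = (1 7 2)(3 8)(4 6)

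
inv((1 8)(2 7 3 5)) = (1 8)(2 5 3 7)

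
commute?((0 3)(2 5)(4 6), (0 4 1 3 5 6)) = no:(0 3)(2 5)(4 6) * (0 4 1 3 5 6) = (0 5 2 6 1 3 4), (0 4 1 3 5 6) * (0 3)(2 5)(4 6) = (0 6 3 2 5 4 1)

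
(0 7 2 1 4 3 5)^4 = (0 4 7 3 2 5 1)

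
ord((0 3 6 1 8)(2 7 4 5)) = 20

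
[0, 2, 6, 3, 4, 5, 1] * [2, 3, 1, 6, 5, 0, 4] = [2, 1, 4, 6, 5, 0, 3]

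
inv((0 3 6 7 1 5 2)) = (0 2 5 1 7 6 3)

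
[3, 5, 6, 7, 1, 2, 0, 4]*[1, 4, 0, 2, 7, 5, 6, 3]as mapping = [0→2, 1→5, 2→6, 3→3, 4→4, 5→0, 6→1, 7→7]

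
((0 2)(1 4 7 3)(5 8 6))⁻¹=(0 2)(1 3 7 4)(5 6 8)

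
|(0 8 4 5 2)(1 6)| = 10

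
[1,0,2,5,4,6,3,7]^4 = [0,1,2,5,4,6,3,7]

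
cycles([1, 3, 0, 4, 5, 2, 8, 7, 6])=(0 1 3 4 5 2)(6 8)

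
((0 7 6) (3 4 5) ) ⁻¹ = (0 6 7) (3 5 4) 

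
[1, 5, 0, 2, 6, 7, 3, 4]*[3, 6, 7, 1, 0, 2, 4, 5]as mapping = [0→6, 1→2, 2→3, 3→7, 4→4, 5→5, 6→1, 7→0]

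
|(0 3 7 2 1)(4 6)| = 10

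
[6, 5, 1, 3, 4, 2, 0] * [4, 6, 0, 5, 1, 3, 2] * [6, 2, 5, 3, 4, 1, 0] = [5, 3, 0, 1, 2, 6, 4]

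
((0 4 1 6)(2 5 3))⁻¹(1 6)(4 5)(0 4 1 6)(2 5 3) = (0 6)(1 3)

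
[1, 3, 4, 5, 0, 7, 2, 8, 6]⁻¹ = [4, 0, 6, 1, 2, 3, 8, 5, 7]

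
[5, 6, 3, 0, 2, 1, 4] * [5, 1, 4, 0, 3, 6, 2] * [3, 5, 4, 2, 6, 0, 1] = [1, 4, 3, 0, 6, 5, 2]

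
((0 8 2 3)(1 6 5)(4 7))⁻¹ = (0 3 2 8)(1 5 6)(4 7)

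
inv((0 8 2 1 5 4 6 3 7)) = (0 7 3 6 4 5 1 2 8)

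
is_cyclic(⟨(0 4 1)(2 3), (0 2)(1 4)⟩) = no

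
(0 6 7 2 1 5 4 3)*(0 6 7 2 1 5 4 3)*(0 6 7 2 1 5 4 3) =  (0 2 4 6 1 3 7 5)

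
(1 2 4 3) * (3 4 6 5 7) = (1 2 6 5 7 3)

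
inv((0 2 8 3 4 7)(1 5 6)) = (0 7 4 3 8 2)(1 6 5)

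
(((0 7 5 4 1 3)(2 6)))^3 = (0 4)(1 7)(2 6)(3 5)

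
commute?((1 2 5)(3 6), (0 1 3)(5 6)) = no:(1 2 5)(3 6) * (0 1 3)(5 6) = (0 1 2 6)(3 5), (0 1 3)(5 6) * (1 2 5)(3 6) = (0 2 5 3)(1 6)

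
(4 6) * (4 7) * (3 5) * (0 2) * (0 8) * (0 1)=(0 2 8 1)(3 5)(4 6 7)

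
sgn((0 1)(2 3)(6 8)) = -1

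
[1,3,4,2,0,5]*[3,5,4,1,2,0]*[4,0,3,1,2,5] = [5,0,3,2,1,4]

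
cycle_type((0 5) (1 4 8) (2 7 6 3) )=2.3.4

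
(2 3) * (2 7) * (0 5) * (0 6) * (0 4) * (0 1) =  (0 5 6 4 1)(2 3 7)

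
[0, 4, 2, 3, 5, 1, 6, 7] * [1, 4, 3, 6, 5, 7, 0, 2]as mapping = [0→1, 1→5, 2→3, 3→6, 4→7, 5→4, 6→0, 7→2]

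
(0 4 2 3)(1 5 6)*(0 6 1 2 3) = (0 4 3 6 2)(1 5)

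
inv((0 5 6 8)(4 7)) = (0 8 6 5)(4 7)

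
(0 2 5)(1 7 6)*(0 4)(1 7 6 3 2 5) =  (0 5 4)(1 6 7 3 2)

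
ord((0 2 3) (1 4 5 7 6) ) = 15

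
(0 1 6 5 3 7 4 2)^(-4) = (0 3)(1 7)(2 5)(4 6)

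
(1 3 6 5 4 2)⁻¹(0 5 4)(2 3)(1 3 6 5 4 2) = (0 4 2)(1 6)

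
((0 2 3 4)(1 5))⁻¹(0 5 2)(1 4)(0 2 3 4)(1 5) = (0 5)(1 3 2)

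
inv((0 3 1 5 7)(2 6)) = (0 7 5 1 3)(2 6)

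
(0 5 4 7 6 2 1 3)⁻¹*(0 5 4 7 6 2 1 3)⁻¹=(0 1 6 4)(2 7 5 3)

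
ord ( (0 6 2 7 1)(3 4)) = 10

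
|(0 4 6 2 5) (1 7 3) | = 15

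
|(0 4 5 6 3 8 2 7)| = 8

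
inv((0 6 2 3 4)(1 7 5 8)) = (0 4 3 2 6)(1 8 5 7)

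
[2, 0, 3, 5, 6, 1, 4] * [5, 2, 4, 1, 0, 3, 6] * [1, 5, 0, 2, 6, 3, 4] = [6, 3, 5, 2, 4, 0, 1]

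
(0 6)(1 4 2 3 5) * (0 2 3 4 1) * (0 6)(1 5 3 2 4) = (1 5 6 4 2)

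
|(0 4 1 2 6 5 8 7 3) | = 9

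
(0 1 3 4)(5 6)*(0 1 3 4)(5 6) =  (0 3)(1 4)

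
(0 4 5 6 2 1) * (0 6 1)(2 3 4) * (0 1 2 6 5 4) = (0 6 3)(1 5 2)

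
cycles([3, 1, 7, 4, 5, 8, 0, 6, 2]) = (0 3 4 5 8 2 7 6)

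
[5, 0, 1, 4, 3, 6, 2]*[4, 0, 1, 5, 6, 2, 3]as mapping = [0→2, 1→4, 2→0, 3→6, 4→5, 5→3, 6→1]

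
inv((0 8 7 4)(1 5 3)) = (0 4 7 8)(1 3 5)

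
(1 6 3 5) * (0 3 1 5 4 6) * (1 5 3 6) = (0 6 5 3 4 1)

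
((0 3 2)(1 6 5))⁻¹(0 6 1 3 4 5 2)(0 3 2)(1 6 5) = (0 3 5 6 2 4 1)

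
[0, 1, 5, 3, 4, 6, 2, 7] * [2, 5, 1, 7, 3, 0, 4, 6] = [2, 5, 0, 7, 3, 4, 1, 6]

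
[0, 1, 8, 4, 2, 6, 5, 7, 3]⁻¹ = [0, 1, 4, 8, 3, 6, 5, 7, 2]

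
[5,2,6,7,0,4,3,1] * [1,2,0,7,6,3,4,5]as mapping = [0→3,1→0,2→4,3→5,4→1,5→6,6→7,7→2]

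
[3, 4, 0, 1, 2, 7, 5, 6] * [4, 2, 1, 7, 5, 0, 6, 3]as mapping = [0→7, 1→5, 2→4, 3→2, 4→1, 5→3, 6→0, 7→6]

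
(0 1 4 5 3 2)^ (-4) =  (0 4 3)(1 5 2)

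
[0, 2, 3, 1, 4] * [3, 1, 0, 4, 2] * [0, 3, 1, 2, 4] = [2, 0, 4, 3, 1]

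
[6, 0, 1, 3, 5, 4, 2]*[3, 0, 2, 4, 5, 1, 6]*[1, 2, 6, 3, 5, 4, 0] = [0, 3, 1, 5, 2, 4, 6]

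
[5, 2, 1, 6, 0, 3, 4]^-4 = [5, 1, 2, 6, 0, 3, 4]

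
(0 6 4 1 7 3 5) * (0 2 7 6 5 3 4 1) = (0 5 2 7 4)(1 6)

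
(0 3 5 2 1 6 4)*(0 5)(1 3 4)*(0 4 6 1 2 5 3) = (0 6 2)(3 4)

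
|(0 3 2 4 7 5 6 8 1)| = 9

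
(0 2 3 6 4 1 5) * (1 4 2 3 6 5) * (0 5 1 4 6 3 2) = (0 2 3 1 4 6)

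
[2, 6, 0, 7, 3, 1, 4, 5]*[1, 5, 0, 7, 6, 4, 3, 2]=[0, 3, 1, 2, 7, 5, 6, 4]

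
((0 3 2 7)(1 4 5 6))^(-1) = (0 7 2 3)(1 6 5 4)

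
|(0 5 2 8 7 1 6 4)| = 8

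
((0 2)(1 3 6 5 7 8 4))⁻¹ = (0 2)(1 4 8 7 5 6 3)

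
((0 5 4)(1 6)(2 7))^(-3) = (1 6)(2 7)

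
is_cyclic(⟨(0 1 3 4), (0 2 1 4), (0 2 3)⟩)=no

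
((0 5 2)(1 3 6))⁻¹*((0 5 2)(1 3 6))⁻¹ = (0 5 2)(1 3 6)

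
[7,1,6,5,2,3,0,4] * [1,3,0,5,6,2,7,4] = [4,3,7,2,0,5,1,6]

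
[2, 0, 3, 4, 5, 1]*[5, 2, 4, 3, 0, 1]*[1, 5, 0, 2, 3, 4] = [3, 4, 2, 1, 5, 0]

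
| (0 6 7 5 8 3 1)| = 7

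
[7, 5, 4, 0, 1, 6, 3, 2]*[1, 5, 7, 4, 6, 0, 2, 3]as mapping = [0→3, 1→0, 2→6, 3→1, 4→5, 5→2, 6→4, 7→7]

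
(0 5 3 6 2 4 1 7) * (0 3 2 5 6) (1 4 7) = (0 6 5 2 7 3) 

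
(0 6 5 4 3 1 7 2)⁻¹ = (0 2 7 1 3 4 5 6)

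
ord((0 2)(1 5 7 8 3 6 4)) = 14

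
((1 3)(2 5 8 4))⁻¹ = (1 3)(2 4 8 5)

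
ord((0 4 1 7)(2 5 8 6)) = 4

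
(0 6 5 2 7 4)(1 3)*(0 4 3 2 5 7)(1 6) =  (0 1 2)(3 6 7)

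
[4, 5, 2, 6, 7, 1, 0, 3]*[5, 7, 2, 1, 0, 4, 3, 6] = [0, 4, 2, 3, 6, 7, 5, 1]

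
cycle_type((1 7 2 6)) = 4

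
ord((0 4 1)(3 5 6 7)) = 12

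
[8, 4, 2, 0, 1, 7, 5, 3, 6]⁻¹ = [3, 4, 2, 7, 1, 6, 8, 5, 0]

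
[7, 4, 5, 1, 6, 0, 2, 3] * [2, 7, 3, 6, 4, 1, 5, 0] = [0, 4, 1, 7, 5, 2, 3, 6]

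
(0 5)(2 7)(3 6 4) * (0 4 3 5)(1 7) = (1 7 2)(3 6)(4 5)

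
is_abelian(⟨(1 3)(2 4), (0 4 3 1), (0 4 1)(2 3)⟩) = no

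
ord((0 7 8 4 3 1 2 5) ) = 8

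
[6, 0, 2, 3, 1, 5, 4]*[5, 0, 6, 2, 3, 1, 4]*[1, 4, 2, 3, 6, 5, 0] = [6, 5, 0, 2, 1, 4, 3]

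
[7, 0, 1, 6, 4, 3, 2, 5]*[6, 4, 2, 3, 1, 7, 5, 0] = [0, 6, 4, 5, 1, 3, 2, 7]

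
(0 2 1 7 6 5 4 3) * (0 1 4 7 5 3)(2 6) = (0 6 3 1 5 7 2 4)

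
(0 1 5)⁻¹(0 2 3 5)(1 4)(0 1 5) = (0 1 2 3)(4 5)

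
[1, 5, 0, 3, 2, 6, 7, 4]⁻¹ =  [2, 0, 4, 3, 7, 1, 5, 6]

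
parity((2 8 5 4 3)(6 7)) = odd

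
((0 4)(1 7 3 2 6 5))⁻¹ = (0 4)(1 5 6 2 3 7)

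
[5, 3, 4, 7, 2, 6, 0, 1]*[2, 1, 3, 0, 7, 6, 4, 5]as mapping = [0→6, 1→0, 2→7, 3→5, 4→3, 5→4, 6→2, 7→1]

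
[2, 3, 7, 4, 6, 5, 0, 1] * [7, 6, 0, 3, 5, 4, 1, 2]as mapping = [0→0, 1→3, 2→2, 3→5, 4→1, 5→4, 6→7, 7→6]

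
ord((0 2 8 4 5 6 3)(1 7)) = 14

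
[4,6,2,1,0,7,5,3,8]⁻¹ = [4,3,2,7,0,6,1,5,8]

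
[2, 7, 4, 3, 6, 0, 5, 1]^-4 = [2, 1, 4, 3, 6, 0, 5, 7]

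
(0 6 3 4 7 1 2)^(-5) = (0 3 7 2 6 4 1)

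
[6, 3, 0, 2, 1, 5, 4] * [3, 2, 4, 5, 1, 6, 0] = [0, 5, 3, 4, 2, 6, 1]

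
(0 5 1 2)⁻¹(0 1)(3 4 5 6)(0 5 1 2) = (1 6 3 4)(2 5)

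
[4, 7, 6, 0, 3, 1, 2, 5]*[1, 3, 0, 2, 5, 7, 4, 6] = [5, 6, 4, 1, 2, 3, 0, 7]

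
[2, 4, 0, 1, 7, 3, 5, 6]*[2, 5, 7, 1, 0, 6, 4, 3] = [7, 0, 2, 5, 3, 1, 6, 4]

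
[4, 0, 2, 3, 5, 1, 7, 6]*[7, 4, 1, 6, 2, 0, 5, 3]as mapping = [0→2, 1→7, 2→1, 3→6, 4→0, 5→4, 6→3, 7→5]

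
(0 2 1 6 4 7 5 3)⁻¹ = (0 3 5 7 4 6 1 2)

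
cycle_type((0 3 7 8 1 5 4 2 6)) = 9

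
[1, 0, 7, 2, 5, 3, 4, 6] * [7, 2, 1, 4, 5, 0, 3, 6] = [2, 7, 6, 1, 0, 4, 5, 3]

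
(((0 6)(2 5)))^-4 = ()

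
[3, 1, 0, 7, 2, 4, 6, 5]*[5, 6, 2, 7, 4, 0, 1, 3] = [7, 6, 5, 3, 2, 4, 1, 0]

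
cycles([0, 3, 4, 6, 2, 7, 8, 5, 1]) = (1 3 6 8) (2 4) (5 7) 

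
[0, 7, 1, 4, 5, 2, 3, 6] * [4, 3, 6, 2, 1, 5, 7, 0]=[4, 0, 3, 1, 5, 6, 2, 7]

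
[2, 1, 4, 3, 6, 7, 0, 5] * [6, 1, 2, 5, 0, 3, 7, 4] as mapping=[0→2, 1→1, 2→0, 3→5, 4→7, 5→4, 6→6, 7→3] 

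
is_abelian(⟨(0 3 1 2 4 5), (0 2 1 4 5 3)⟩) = no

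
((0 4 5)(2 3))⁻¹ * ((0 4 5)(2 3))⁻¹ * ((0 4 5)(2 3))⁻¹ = (2 3)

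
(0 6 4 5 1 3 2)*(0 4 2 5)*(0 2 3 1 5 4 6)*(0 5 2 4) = (0 5 2 6 3)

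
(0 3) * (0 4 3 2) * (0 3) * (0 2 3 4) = (0 3)(2 4)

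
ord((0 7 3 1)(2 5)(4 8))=4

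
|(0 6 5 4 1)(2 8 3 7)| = 20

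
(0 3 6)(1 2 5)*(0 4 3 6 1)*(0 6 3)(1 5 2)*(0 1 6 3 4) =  (0 4 1 6)(3 5)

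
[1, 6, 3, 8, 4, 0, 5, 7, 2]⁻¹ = [5, 0, 8, 2, 4, 6, 1, 7, 3]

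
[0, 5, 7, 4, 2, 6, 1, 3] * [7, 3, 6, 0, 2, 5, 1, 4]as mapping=[0→7, 1→5, 2→4, 3→2, 4→6, 5→1, 6→3, 7→0]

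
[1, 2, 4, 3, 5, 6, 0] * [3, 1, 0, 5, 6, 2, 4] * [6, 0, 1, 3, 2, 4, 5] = [0, 6, 5, 4, 1, 2, 3]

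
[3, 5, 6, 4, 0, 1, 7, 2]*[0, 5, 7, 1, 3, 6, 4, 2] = [1, 6, 4, 3, 0, 5, 2, 7]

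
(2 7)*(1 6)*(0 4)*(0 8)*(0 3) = (0 4 8 3)(1 6)(2 7)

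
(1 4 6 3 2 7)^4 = (1 2 6)(3 4 7)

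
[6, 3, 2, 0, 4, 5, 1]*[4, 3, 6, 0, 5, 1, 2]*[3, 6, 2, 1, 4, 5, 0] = [2, 3, 0, 4, 5, 6, 1]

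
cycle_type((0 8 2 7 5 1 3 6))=8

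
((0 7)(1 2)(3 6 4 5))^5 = (0 7)(1 2)(3 6 4 5)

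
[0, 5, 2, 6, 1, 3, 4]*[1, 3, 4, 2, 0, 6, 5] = [1, 6, 4, 5, 3, 2, 0]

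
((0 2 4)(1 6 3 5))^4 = (0 2 4)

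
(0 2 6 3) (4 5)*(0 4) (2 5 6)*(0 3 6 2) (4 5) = (0 4 2) (3 5) 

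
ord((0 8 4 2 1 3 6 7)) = 8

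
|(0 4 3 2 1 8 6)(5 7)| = 14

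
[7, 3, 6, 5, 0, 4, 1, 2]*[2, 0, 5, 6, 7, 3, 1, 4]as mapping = [0→4, 1→6, 2→1, 3→3, 4→2, 5→7, 6→0, 7→5]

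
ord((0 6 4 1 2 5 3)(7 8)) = 14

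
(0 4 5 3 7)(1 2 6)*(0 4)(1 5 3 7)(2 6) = (1 6 5 7 4 3)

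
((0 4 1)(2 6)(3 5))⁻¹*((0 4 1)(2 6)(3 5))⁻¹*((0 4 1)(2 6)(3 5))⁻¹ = (2 6)(3 5)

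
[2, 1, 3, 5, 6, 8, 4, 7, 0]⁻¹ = [8, 1, 0, 2, 6, 3, 4, 7, 5]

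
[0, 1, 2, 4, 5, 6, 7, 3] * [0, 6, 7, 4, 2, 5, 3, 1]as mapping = [0→0, 1→6, 2→7, 3→2, 4→5, 5→3, 6→1, 7→4]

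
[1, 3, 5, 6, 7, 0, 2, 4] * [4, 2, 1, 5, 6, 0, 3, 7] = [2, 5, 0, 3, 7, 4, 1, 6]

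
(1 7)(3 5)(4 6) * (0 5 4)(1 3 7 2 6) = (0 5 7 3 4 1 2 6)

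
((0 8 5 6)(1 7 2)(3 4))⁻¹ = (0 6 5 8)(1 2 7)(3 4)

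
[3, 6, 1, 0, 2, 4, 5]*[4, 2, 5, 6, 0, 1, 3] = [6, 3, 2, 4, 5, 0, 1]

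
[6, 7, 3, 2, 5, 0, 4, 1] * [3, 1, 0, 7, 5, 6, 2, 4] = [2, 4, 7, 0, 6, 3, 5, 1]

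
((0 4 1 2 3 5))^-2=(0 3 1)(2 4 5)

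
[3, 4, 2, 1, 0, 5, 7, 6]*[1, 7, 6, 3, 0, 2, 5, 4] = [3, 0, 6, 7, 1, 2, 4, 5]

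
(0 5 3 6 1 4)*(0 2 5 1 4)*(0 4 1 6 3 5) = (0 6 1 4 2) 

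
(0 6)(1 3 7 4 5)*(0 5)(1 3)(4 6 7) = (0 7 6 5 3 4)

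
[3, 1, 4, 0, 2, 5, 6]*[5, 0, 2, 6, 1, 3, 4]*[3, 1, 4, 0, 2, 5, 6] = [6, 3, 1, 5, 4, 0, 2]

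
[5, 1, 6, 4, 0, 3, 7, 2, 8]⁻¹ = [4, 1, 7, 5, 3, 0, 2, 6, 8]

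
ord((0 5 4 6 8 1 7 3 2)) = 9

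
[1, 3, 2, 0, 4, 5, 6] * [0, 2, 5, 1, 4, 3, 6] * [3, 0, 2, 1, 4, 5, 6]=[2, 0, 5, 3, 4, 1, 6]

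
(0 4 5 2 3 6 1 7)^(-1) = (0 7 1 6 3 2 5 4)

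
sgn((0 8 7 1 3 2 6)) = 1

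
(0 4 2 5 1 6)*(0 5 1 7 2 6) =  (0 4 6 5 7 2 1)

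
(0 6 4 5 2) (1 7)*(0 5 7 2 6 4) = (0 4 7 1 2 5 6) 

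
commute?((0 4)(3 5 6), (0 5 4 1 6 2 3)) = no:(0 4)(3 5 6)*(0 5 4 1 6 2 3) = (0 1 6)(2 3 4 5), (0 5 4 1 6 2 3)*(0 4)(3 5 6) = (0 6 2 5)(1 3 4)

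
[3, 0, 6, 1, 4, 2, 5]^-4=[1, 3, 5, 0, 4, 6, 2]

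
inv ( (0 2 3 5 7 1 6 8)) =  (0 8 6 1 7 5 3 2)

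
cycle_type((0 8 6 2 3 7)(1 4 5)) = 3.6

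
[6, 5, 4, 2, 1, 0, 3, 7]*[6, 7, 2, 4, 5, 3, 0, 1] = [0, 3, 5, 2, 7, 6, 4, 1]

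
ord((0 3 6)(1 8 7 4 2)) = 15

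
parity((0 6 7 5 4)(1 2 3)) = even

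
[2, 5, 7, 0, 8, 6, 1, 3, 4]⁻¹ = [3, 6, 0, 7, 8, 1, 5, 2, 4]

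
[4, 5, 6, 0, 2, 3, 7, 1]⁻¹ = [3, 7, 4, 5, 0, 1, 2, 6]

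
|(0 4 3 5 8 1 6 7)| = 8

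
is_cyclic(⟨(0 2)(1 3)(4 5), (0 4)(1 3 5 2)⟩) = no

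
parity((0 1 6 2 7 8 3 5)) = odd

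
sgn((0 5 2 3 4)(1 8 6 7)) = -1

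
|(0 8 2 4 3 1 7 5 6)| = 9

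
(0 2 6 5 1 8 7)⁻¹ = (0 7 8 1 5 6 2)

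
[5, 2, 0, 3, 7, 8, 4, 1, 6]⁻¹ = [2, 7, 1, 3, 6, 0, 8, 4, 5]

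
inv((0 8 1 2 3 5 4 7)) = (0 7 4 5 3 2 1 8)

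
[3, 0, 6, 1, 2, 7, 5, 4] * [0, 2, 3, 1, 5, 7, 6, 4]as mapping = [0→1, 1→0, 2→6, 3→2, 4→3, 5→4, 6→7, 7→5]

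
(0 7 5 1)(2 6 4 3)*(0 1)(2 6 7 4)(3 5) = (0 4 5)(2 7 3 6)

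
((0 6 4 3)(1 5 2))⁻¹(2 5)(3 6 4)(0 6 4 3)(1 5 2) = (0 4 3)(1 2)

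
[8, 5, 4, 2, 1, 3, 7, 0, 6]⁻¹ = [7, 4, 3, 5, 2, 1, 8, 6, 0]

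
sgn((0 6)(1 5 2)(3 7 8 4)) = 1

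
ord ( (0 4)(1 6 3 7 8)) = 10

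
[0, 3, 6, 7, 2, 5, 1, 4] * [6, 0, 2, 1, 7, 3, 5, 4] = [6, 1, 5, 4, 2, 3, 0, 7]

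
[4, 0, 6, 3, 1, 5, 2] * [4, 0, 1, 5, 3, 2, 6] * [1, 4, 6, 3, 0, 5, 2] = [3, 0, 2, 5, 1, 6, 4]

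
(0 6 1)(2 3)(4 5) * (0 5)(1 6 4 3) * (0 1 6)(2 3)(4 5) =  (0 5 2 6)(1 4)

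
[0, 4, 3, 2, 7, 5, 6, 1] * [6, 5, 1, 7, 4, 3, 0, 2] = [6, 4, 7, 1, 2, 3, 0, 5]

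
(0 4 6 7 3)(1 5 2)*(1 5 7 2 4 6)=(0 6 2 5 4 1 7 3)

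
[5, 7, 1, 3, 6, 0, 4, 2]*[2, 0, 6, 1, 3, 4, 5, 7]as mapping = [0→4, 1→7, 2→0, 3→1, 4→5, 5→2, 6→3, 7→6]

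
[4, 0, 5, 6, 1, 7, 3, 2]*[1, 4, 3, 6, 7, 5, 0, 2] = [7, 1, 5, 0, 4, 2, 6, 3]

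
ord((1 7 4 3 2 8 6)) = 7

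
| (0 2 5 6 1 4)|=6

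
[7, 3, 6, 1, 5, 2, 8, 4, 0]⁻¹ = [8, 3, 5, 1, 7, 4, 2, 0, 6]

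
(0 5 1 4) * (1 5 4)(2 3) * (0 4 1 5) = (0 1 5)(2 3)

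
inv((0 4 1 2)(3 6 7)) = (0 2 1 4)(3 7 6)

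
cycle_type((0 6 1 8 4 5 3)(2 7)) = 2.7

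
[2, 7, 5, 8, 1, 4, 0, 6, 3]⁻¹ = [6, 4, 0, 8, 5, 2, 7, 1, 3]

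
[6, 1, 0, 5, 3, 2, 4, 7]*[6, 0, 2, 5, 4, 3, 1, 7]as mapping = [0→1, 1→0, 2→6, 3→3, 4→5, 5→2, 6→4, 7→7]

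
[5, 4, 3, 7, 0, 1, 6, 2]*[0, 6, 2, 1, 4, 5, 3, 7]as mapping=[0→5, 1→4, 2→1, 3→7, 4→0, 5→6, 6→3, 7→2]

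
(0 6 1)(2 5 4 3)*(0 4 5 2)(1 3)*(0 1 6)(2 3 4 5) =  (1 5 2 3)(4 6)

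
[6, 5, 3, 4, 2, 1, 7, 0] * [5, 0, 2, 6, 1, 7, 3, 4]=[3, 7, 6, 1, 2, 0, 4, 5]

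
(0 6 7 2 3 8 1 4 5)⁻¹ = (0 5 4 1 8 3 2 7 6)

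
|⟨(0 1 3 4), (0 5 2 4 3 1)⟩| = 720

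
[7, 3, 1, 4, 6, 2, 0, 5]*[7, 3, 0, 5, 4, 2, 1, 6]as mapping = [0→6, 1→5, 2→3, 3→4, 4→1, 5→0, 6→7, 7→2]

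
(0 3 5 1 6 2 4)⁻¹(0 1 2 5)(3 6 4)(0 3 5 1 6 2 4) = (0 5 2)(1 3 6 4)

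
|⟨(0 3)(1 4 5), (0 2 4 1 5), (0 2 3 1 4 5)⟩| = 720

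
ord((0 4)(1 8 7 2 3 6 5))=14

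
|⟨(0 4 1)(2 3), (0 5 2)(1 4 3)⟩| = 720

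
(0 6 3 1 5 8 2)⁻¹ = (0 2 8 5 1 3 6)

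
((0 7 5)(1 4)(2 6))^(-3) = (1 4)(2 6)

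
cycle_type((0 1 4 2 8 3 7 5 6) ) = 9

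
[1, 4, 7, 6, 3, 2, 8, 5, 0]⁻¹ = [8, 0, 5, 4, 1, 7, 3, 2, 6]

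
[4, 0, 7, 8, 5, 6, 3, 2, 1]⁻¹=[1, 8, 7, 6, 0, 4, 5, 2, 3]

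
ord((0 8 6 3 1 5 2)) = 7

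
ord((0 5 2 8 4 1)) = 6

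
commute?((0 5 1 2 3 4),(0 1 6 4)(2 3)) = no:(0 5 1 2 3 4) * (0 1 6 4)(2 3) = (0 5 6 4 1 3),(0 1 6 4)(2 3) * (0 5 1 2 3 4) = (0 2 4 5 1 6)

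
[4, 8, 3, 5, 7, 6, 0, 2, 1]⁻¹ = [6, 8, 7, 2, 0, 3, 5, 4, 1]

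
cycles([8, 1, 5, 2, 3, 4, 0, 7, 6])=(0 8 6)(2 5 4 3)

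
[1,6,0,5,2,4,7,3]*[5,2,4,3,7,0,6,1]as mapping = [0→2,1→6,2→5,3→0,4→4,5→7,6→1,7→3]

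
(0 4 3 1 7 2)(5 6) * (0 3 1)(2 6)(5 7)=(0 4 1 5 2 3)(6 7)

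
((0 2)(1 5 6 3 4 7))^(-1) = (0 2)(1 7 4 3 6 5)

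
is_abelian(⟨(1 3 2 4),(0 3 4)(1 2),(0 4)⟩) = no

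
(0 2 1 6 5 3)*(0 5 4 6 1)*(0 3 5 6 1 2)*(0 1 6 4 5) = (0 1 2 3 4 6 5)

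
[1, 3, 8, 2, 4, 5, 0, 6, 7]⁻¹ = [6, 0, 3, 1, 4, 5, 7, 8, 2]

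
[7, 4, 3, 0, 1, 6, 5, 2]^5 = [7, 4, 3, 0, 1, 6, 5, 2]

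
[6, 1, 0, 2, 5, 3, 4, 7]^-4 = [4, 1, 6, 0, 3, 2, 5, 7]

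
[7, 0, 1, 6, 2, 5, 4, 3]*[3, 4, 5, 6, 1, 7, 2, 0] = [0, 3, 4, 2, 5, 7, 1, 6]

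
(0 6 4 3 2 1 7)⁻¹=(0 7 1 2 3 4 6)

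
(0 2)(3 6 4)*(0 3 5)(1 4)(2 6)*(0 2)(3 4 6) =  (0 3)(1 6)(2 4 5)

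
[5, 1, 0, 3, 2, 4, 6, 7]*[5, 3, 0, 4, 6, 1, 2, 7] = [1, 3, 5, 4, 0, 6, 2, 7] 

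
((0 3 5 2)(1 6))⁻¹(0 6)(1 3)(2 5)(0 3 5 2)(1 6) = (0 2)(1 3)(5 6)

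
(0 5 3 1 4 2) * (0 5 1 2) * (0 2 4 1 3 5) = (0 3 4 2)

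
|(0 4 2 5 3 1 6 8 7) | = 9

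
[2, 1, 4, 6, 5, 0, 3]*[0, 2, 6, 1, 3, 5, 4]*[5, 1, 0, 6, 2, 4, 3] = [3, 0, 6, 2, 4, 5, 1]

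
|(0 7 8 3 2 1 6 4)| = 8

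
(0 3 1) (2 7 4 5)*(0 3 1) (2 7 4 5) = (0 1 3) (2 4) (5 7) 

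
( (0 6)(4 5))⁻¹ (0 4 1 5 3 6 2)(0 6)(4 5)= (0 2 6 5 1 4 3)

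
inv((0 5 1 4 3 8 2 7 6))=(0 6 7 2 8 3 4 1 5)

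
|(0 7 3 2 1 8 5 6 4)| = 9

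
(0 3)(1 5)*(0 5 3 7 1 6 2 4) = (0 7 1 3 5 6 2 4)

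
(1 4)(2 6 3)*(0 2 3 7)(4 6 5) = (0 2 5 4 1 6 7)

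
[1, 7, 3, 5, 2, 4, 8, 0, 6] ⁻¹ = [7, 0, 4, 2, 5, 3, 8, 1, 6] 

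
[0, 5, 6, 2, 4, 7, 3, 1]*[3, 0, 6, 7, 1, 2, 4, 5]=[3, 2, 4, 6, 1, 5, 7, 0]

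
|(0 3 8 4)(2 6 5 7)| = 4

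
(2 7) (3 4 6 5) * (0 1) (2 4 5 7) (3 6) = (0 1) (3 5 6 7 4) 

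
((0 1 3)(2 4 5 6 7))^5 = (0 3 1)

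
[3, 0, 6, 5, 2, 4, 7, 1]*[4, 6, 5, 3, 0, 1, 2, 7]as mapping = [0→3, 1→4, 2→2, 3→1, 4→5, 5→0, 6→7, 7→6]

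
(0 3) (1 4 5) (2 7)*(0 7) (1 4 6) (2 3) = (0 2) (1 6) (3 7) (4 5) 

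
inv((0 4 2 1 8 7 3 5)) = (0 5 3 7 8 1 2 4)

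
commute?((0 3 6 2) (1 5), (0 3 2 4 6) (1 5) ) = no:(0 3 6 2) (1 5) * (0 3 2 4 6) (1 5) = (0 2 3) (4 6), (0 3 2 4 6) (1 5) * (0 3 6 2) (1 5) = (0 6 3) (2 4) 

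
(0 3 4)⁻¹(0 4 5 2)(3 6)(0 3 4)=(0 5 2 3)(4 6)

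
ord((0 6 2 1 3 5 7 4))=8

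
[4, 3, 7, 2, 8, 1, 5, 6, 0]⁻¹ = [8, 5, 3, 1, 0, 6, 7, 2, 4]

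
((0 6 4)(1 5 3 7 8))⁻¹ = (0 4 6)(1 8 7 3 5)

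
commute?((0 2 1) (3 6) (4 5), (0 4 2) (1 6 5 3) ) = no:(0 2 1) (3 6) (4 5) * (0 4 2) (1 6 5 3) = (1 4 3 5 2 6), (0 4 2) (1 6 5 3) * (0 2 1) (3 6) (4 5) = (0 5 6 4 1 3) 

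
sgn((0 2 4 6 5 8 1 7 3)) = 1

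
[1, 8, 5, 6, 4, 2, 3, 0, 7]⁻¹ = [7, 0, 5, 6, 4, 2, 3, 8, 1]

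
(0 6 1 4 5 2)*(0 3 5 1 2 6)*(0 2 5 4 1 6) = (0 2 3 4 6 5) 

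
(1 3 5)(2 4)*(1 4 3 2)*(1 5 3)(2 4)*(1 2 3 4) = (3 4 5)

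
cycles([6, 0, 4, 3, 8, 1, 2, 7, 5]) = (0 6 2 4 8 5 1)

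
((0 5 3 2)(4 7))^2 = (0 3)(2 5)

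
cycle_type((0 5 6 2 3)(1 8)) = 2.5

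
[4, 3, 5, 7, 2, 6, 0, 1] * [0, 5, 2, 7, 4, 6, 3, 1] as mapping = [0→4, 1→7, 2→6, 3→1, 4→2, 5→3, 6→0, 7→5] 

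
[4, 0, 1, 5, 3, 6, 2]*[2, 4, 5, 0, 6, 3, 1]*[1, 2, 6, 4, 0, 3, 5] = [5, 6, 0, 4, 1, 2, 3]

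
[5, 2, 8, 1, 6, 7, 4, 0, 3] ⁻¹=[7, 3, 1, 8, 6, 0, 4, 5, 2] 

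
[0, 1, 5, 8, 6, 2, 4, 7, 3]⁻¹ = [0, 1, 5, 8, 6, 2, 4, 7, 3]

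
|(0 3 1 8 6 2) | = 6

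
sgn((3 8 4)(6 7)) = -1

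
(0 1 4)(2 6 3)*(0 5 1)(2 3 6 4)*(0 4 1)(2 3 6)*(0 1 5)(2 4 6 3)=(0 6 4)(1 2 5)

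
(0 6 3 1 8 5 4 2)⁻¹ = (0 2 4 5 8 1 3 6)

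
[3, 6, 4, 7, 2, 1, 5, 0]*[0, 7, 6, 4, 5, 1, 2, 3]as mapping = [0→4, 1→2, 2→5, 3→3, 4→6, 5→7, 6→1, 7→0]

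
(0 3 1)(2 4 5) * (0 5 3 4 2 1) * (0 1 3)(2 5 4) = (0 2 5 3 1 4)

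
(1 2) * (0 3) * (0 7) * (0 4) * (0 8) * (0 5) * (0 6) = (0 3 7 4 8 5 6)(1 2)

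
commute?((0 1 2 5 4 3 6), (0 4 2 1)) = no:(0 1 2 5 4 3 6)*(0 4 2 1) = (2 5)(3 6 4), (0 4 2 1)*(0 1 2 5 4 3 6) = (0 3 6)(4 5)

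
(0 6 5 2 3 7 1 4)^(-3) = (0 7 5 4 3 6 1 2)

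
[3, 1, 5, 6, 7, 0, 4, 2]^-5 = [6, 1, 0, 4, 2, 3, 7, 5]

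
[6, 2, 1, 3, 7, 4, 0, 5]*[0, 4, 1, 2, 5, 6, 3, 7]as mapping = [0→3, 1→1, 2→4, 3→2, 4→7, 5→5, 6→0, 7→6]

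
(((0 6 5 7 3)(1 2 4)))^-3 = (0 5 3 6 7)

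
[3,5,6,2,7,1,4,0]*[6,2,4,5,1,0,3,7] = [5,0,3,4,7,2,1,6]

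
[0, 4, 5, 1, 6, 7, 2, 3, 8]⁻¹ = [0, 3, 6, 7, 1, 2, 4, 5, 8]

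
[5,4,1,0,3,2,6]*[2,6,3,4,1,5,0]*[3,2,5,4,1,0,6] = [0,2,6,5,1,4,3]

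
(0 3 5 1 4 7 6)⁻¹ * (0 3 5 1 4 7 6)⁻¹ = (0 7 1 3 6 4 5)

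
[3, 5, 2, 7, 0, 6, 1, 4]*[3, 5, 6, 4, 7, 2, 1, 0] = [4, 2, 6, 0, 3, 1, 5, 7]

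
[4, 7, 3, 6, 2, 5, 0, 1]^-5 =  [0, 7, 2, 3, 4, 5, 6, 1]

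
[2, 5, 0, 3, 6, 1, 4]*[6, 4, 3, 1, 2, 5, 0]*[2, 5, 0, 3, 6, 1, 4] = [3, 1, 4, 5, 2, 6, 0]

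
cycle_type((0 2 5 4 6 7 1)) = 7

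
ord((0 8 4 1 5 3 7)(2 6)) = 14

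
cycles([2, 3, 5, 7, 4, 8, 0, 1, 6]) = (0 2 5 8 6)(1 3 7)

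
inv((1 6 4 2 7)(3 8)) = (1 7 2 4 6)(3 8)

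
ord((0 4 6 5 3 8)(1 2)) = 6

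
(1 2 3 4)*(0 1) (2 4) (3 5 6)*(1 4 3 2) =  (0 4) (1 3) (2 5 6) 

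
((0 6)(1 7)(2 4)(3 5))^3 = (0 6)(1 7)(2 4)(3 5)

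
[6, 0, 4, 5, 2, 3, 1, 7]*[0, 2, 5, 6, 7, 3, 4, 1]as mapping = [0→4, 1→0, 2→7, 3→3, 4→5, 5→6, 6→2, 7→1]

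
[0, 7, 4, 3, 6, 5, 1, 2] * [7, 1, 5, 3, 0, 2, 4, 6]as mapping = [0→7, 1→6, 2→0, 3→3, 4→4, 5→2, 6→1, 7→5]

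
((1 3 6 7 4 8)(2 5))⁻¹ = (1 8 4 7 6 3)(2 5)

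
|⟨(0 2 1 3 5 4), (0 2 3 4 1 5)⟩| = 720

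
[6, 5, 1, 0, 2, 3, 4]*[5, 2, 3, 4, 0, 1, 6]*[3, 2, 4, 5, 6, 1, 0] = [0, 2, 4, 1, 5, 6, 3]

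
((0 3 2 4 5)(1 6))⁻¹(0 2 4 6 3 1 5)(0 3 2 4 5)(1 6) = (0 3 4 5 1 2 6)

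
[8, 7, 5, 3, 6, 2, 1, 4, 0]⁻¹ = [8, 6, 5, 3, 7, 2, 4, 1, 0]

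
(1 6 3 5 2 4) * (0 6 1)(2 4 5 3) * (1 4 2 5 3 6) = (0 1 4)(2 3 6 5)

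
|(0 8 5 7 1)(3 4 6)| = 15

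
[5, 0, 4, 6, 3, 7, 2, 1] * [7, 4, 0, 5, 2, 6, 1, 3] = [6, 7, 2, 1, 5, 3, 0, 4]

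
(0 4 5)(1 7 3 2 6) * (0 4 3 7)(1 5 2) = (0 3 1)(2 6 5 4)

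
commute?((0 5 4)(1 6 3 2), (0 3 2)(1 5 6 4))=no:(0 5 4)(1 6 3 2)*(0 3 2)(1 5 6 4)=(0 6 2 5 1 4 3), (0 3 2)(1 5 6 4)*(0 5 4)(1 6 3 2)=(0 2 5 3 1 4 6)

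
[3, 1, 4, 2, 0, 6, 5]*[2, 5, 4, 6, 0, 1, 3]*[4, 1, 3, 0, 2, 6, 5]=[5, 6, 4, 2, 3, 0, 1]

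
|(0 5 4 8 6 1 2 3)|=8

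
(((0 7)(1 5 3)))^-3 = (0 7)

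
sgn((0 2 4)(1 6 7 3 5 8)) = -1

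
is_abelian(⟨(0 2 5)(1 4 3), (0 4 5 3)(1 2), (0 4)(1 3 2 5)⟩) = no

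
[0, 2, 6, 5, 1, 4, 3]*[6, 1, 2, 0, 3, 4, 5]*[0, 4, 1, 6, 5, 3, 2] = [2, 1, 3, 5, 4, 6, 0]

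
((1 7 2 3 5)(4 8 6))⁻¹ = (1 5 3 2 7)(4 6 8)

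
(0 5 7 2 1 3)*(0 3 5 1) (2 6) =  (0 1 5 7 6 2) 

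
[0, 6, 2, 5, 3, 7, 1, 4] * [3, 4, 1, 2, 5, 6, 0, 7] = [3, 0, 1, 6, 2, 7, 4, 5]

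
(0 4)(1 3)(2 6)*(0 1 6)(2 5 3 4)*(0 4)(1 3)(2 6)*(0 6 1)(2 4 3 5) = (0 1 6 2 3 4 5)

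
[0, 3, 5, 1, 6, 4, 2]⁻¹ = [0, 3, 6, 1, 5, 2, 4]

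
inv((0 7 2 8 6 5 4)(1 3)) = (0 4 5 6 8 2 7)(1 3)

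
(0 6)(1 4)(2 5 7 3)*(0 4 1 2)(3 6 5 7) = (0 5 3)(2 7 6 4)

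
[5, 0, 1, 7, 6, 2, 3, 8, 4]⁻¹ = [1, 2, 5, 6, 8, 0, 4, 3, 7]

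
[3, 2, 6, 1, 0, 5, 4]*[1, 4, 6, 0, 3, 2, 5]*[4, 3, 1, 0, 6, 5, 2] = [4, 2, 5, 6, 3, 1, 0]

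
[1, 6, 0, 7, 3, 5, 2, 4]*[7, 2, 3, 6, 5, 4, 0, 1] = [2, 0, 7, 1, 6, 4, 3, 5]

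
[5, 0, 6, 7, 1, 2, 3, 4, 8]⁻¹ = [1, 4, 5, 6, 7, 0, 2, 3, 8]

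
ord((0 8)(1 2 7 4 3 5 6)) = 14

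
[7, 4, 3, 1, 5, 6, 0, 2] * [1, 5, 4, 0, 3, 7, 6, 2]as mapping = [0→2, 1→3, 2→0, 3→5, 4→7, 5→6, 6→1, 7→4]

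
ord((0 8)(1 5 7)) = 6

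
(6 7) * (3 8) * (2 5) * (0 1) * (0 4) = (0 1 4)(2 5)(3 8)(6 7)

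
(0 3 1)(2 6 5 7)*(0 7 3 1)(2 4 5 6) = (0 1 7 4 5 3)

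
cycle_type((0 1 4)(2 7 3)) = 3^2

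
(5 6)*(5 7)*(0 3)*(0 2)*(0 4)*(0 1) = (0 3 2 4 1)(5 6 7)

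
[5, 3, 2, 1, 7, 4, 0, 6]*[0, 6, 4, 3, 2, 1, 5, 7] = [1, 3, 4, 6, 7, 2, 0, 5]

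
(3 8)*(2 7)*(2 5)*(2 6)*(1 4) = (1 4)(2 7 5 6)(3 8)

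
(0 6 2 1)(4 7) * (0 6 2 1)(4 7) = (0 2)(1 6)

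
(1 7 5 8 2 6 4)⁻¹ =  (1 4 6 2 8 5 7)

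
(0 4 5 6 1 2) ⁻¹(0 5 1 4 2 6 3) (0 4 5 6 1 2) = (0 1 3 4 6 2 5) 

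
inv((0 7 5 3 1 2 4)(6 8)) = (0 4 2 1 3 5 7)(6 8)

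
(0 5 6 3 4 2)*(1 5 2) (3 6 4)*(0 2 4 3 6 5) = (0 4 1) (3 6 5) 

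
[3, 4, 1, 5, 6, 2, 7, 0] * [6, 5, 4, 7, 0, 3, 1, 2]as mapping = [0→7, 1→0, 2→5, 3→3, 4→1, 5→4, 6→2, 7→6]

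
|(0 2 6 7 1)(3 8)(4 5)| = 10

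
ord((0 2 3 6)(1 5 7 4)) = 4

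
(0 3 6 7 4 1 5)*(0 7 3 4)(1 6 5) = (0 4 6 3 5 7)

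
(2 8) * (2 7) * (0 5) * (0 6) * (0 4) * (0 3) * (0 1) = (0 5 6 4 3 1) (2 8 7) 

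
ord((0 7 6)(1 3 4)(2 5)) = 6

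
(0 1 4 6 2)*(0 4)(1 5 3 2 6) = (0 5 3 2 4 1)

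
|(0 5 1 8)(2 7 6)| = 12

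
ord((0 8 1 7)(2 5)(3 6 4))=12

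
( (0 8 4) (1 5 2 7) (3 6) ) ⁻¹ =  (0 4 8) (1 7 2 5) (3 6) 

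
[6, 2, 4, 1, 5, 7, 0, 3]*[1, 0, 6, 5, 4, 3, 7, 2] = [7, 6, 4, 0, 3, 2, 1, 5]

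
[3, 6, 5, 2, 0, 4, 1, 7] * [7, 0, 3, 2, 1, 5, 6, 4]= [2, 6, 5, 3, 7, 1, 0, 4]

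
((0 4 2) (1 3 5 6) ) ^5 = (0 2 4) (1 3 5 6) 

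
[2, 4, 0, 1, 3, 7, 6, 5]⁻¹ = [2, 3, 0, 4, 1, 7, 6, 5]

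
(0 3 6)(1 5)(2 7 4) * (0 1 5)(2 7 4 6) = (0 3 2 4 7 6 1)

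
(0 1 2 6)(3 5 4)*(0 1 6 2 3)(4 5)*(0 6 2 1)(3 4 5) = (0 2 1 4 6)(3 5)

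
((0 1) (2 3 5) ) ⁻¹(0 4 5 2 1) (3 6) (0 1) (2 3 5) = (0 1 4 2 3) (5 6) 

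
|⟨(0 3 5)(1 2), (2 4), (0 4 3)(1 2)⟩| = 720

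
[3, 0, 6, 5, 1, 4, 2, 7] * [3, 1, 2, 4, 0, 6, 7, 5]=[4, 3, 7, 6, 1, 0, 2, 5]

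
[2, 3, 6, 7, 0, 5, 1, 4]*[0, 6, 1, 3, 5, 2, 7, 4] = [1, 3, 7, 4, 0, 2, 6, 5]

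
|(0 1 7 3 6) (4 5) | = 10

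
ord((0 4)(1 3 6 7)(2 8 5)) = 12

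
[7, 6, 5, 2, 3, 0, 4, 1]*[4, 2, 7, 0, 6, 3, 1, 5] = [5, 1, 3, 7, 0, 4, 6, 2]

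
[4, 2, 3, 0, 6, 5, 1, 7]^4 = [2, 4, 6, 1, 3, 5, 0, 7]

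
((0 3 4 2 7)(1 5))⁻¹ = (0 7 2 4 3)(1 5)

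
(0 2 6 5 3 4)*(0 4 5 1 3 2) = (1 3 5 2 6)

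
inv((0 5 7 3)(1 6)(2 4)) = (0 3 7 5)(1 6)(2 4)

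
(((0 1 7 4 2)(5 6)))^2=(0 7 2 1 4)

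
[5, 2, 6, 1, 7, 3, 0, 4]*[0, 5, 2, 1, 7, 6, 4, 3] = [6, 2, 4, 5, 3, 1, 0, 7]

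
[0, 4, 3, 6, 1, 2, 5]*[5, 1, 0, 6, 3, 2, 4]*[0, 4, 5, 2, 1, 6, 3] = [6, 2, 3, 1, 4, 0, 5]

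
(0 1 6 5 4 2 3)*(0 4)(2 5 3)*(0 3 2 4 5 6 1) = (2 4 6)(3 5)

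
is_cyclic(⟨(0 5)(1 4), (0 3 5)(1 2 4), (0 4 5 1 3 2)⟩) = no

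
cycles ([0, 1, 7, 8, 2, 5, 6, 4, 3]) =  (2 7 4)(3 8)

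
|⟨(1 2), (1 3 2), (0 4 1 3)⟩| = 120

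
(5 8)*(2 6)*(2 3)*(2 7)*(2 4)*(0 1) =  (0 1)(2 6 3 7 4)(5 8)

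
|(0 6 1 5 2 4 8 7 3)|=9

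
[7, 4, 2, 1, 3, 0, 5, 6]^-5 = [5, 4, 2, 1, 3, 6, 7, 0]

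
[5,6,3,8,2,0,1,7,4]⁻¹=[5,6,4,2,8,0,1,7,3]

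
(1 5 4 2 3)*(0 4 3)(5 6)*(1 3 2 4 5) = (0 5 2)(1 6)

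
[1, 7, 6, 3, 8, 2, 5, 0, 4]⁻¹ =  [7, 0, 5, 3, 8, 6, 2, 1, 4]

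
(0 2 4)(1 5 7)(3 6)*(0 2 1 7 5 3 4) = (0 1 3 6 4 2)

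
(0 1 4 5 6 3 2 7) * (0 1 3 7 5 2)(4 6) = (0 3)(1 6 7)(2 5 4)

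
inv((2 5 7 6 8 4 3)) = (2 3 4 8 6 7 5)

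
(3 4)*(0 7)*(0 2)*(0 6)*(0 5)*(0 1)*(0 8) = (0 7 2 6 5 1 8)(3 4)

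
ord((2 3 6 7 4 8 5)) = 7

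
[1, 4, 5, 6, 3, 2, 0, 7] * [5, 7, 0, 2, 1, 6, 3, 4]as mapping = [0→7, 1→1, 2→6, 3→3, 4→2, 5→0, 6→5, 7→4]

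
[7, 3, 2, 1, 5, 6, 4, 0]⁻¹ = [7, 3, 2, 1, 6, 4, 5, 0]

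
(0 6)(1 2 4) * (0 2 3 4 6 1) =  (0 1 3 4)(2 6)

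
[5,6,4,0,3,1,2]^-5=[1,2,3,5,0,6,4]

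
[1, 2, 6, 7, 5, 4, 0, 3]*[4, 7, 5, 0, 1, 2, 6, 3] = [7, 5, 6, 3, 2, 1, 4, 0]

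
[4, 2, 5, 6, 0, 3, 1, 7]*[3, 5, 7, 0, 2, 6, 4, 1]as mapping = [0→2, 1→7, 2→6, 3→4, 4→3, 5→0, 6→5, 7→1]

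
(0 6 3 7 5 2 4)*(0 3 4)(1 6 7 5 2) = (0 7 2)(1 6 4 3 5)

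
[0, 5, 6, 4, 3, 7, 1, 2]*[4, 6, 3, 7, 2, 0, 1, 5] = [4, 0, 1, 2, 7, 5, 6, 3]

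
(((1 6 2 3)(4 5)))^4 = ()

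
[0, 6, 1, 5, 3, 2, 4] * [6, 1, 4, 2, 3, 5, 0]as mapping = [0→6, 1→0, 2→1, 3→5, 4→2, 5→4, 6→3]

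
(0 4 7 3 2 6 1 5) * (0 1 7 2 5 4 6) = (0 6 7 3 5 1 4 2)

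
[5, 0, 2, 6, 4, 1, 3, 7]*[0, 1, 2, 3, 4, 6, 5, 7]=[6, 0, 2, 5, 4, 1, 3, 7]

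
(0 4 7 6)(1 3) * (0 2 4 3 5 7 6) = (0 3 1 5 7)(2 4 6)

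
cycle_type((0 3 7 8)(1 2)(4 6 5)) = 2.3.4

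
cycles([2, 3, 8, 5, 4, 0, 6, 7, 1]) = (0 2 8 1 3 5)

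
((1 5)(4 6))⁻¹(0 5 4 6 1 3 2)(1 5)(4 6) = (0 1 6 4 5 3 2)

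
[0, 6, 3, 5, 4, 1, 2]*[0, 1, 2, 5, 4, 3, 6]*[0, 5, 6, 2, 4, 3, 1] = [0, 1, 3, 2, 4, 5, 6]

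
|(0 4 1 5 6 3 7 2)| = 8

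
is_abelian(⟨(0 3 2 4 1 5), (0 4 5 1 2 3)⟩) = no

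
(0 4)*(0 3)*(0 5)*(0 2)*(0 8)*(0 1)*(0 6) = (0 4 3 5 2 8 1 6) 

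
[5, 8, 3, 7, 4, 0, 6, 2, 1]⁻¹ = [5, 8, 7, 2, 4, 0, 6, 3, 1]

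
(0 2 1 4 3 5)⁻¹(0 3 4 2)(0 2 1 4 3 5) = (1 2 5 3)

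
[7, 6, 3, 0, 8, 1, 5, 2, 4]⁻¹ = [3, 5, 7, 2, 8, 6, 1, 0, 4]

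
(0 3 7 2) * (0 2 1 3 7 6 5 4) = (0 7 1 3 6 5 4)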